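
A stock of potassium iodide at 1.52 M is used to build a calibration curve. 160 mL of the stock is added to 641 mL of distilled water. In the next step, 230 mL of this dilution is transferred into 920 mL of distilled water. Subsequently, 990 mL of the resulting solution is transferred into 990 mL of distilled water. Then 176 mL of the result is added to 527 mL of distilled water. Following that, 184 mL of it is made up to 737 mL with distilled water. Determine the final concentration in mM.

1.90 mM

Overall dilution factor = 5.006 × 5 × 2 × 3.994 × 4.005 = 801.
1.52 M / 801 = 1.90 × 10⁻³ M = 1.90 mM.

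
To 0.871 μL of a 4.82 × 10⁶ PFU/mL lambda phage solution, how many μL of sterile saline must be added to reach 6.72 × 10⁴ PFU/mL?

V₂ = C₁V₁/C₂ = 4.82 × 10⁶ × 0.871 / 6.72 × 10⁴ = 62.5 μL.
Diluent to add = V₂ − V₁ = 62.5 − 0.871 = 61.6 μL.

61.6 μL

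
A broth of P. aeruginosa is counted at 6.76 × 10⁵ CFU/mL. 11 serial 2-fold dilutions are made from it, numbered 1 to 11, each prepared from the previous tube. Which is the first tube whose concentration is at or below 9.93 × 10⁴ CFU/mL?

tube 3

Tube n has concentration 6.76 × 10⁵ CFU/mL / 2ⁿ.
Need 2ⁿ ≥ 6.76 × 10⁵ CFU/mL / 9.93 × 10⁴ CFU/mL = 6.81, so n ≥ 2.77.
First such tube: n = 3.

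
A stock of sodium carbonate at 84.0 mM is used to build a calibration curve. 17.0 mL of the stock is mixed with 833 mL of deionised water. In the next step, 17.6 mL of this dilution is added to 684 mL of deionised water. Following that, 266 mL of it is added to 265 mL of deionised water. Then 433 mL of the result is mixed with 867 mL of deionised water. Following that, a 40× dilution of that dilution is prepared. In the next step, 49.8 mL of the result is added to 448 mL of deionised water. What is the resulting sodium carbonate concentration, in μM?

Overall dilution factor = 50 × 39.86 × 1.996 × 3.002 × 40 × 9.996 = 4.78 × 10⁶.
84.0 mM / 4.78 × 10⁶ = 1.76 × 10⁻⁵ mM = 0.0176 μM.

0.0176 μM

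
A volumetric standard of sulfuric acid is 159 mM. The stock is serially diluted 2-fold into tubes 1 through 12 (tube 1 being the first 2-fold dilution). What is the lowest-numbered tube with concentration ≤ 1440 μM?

Tube n has concentration 159 mM / 2ⁿ.
Need 2ⁿ ≥ 159 mM / 1440 μM = 110, so n ≥ 6.79.
First such tube: n = 7.

tube 7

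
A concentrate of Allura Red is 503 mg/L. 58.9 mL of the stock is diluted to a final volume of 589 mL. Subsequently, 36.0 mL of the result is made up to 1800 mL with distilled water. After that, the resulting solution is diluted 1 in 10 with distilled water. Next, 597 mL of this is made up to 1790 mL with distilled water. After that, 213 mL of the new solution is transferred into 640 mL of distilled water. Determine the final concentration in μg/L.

8.38 μg/L

Overall dilution factor = 10 × 50 × 10 × 2.998 × 4.005 = 6.00 × 10⁴.
503 mg/L / 6.00 × 10⁴ = 8.38 × 10⁻³ mg/L = 8.38 μg/L.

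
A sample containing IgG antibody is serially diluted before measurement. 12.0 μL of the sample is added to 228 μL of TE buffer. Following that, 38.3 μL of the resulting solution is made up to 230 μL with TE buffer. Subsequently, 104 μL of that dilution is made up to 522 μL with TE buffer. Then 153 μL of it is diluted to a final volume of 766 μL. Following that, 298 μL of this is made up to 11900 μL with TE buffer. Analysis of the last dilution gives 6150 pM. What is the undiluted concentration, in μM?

Overall dilution factor = 20 × 6.005 × 5.019 × 5.007 × 39.93 = 1.21 × 10⁵.
Original = 6150 pM × 1.21 × 10⁵ = 7.41 × 10⁸ pM = 741 μM.

741 μM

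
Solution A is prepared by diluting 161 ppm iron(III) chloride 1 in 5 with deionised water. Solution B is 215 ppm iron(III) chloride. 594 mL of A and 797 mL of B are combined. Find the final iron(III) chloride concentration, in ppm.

C_A = 161 ppm / 5 = 32.2 ppm.
C_mix = (C_A·V_A + C_B·V_B)/(V_A + V_B) = (32.2×594 + 215×797) / 1391 = 137 ppm.

137 ppm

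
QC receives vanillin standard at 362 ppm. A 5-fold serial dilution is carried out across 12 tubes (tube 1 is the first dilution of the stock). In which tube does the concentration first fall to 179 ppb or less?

Tube n has concentration 362 ppm / 5ⁿ.
Need 5ⁿ ≥ 362 ppm / 179 ppb = 2022, so n ≥ 4.73.
First such tube: n = 5.

tube 5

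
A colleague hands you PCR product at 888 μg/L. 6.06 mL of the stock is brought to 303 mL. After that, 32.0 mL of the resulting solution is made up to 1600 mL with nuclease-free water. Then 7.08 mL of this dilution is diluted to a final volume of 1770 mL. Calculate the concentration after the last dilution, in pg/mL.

Overall dilution factor = 50 × 50 × 250 = 6.25 × 10⁵.
888 μg/L / 6.25 × 10⁵ = 1.42 × 10⁻³ μg/L = 1.42 pg/mL.

1.42 pg/mL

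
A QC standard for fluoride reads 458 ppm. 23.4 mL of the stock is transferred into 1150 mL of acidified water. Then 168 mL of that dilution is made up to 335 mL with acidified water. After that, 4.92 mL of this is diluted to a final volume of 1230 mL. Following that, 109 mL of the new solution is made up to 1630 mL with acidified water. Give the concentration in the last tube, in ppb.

Overall dilution factor = 50.15 × 1.994 × 250 × 14.95 = 3.74 × 10⁵.
458 ppm / 3.74 × 10⁵ = 1.23 × 10⁻³ ppm = 1.23 ppb.

1.23 ppb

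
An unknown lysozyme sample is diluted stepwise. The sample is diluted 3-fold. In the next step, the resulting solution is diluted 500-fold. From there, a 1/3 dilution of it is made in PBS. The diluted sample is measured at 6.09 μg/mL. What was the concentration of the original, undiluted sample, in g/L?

Overall dilution factor = 3 × 500 × 3 = 4500.
Original = 6.09 μg/mL × 4500 = 2.74 × 10⁴ μg/mL = 27.4 g/L.

27.4 g/L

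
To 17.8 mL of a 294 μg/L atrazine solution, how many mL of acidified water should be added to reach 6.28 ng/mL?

816 mL

6.28 ng/mL = 6.28 μg/L.
V₂ = C₁V₁/C₂ = 294 × 17.8 / 6.28 = 833 mL.
Diluent to add = V₂ − V₁ = 833 − 17.8 = 816 mL.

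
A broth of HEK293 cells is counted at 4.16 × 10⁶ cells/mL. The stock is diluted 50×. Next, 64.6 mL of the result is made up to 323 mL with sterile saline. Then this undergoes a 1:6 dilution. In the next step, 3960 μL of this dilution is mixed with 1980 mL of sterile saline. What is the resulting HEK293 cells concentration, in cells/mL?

5.54 cells/mL

Overall dilution factor = 50 × 5 × 6 × 501 = 7.51 × 10⁵.
4.16 × 10⁶ cells/mL / 7.51 × 10⁵ = 5.54 cells/mL.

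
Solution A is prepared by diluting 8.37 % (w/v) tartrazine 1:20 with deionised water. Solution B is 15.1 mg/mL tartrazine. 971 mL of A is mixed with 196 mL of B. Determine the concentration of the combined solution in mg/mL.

6.02 mg/mL

C_A = 8.37 % (w/v) / 20 = 0.418 % (w/v).
C_B = 15.1 mg/mL = 1.51 % (w/v).
C_mix = (C_A·V_A + C_B·V_B)/(V_A + V_B) = (0.418×971 + 1.51×196) / 1167 = 0.602 % (w/v) = 6.02 mg/mL.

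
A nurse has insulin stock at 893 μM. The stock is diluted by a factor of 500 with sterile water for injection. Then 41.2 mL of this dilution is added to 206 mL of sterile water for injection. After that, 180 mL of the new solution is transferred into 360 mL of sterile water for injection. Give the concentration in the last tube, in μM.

0.0992 μM

Overall dilution factor = 500 × 6 × 3 = 9000.
893 μM / 9000 = 0.0992 μM.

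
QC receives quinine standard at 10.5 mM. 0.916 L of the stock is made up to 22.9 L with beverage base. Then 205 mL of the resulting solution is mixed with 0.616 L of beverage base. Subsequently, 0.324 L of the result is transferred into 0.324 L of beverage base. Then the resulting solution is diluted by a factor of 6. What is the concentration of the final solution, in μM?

8.74 μM

Overall dilution factor = 25 × 4.005 × 2 × 6 = 1201.
10.5 mM / 1201 = 8.74 × 10⁻³ mM = 8.74 μM.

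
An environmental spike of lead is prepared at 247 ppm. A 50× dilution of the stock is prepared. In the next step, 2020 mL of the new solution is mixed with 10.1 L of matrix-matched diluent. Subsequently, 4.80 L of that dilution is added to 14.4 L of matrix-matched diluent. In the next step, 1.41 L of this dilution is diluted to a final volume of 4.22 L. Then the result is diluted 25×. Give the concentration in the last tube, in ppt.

Overall dilution factor = 50 × 6 × 4 × 2.993 × 25 = 8.98 × 10⁴.
247 ppm / 8.98 × 10⁴ = 2.75 × 10⁻³ ppm = 2750 ppt.

2750 ppt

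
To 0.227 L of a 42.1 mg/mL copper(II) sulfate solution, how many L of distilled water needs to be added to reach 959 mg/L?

9.74 L

959 mg/L = 0.959 mg/mL.
V₂ = C₁V₁/C₂ = 42.1 × 0.227 / 0.959 = 9.97 L.
Diluent to add = V₂ − V₁ = 9.97 − 0.227 = 9.74 L.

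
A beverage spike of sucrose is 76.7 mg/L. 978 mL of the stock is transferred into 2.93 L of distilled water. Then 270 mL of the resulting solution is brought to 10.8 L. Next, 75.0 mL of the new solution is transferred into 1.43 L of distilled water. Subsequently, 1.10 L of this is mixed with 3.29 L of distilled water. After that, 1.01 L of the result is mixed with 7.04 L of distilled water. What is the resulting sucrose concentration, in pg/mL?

752 pg/mL

Overall dilution factor = 3.996 × 40 × 20.07 × 3.991 × 7.970 = 1.02 × 10⁵.
76.7 mg/L / 1.02 × 10⁵ = 7.52 × 10⁻⁴ mg/L = 752 pg/mL.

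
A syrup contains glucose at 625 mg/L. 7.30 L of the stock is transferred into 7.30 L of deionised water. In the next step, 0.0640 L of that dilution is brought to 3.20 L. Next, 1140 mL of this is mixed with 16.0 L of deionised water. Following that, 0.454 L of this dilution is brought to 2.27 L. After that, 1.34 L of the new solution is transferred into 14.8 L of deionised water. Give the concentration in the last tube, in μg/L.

Overall dilution factor = 2 × 50 × 15.04 × 5 × 12.04 = 9.05 × 10⁴.
625 mg/L / 9.05 × 10⁴ = 6.90 × 10⁻³ mg/L = 6.90 μg/L.

6.90 μg/L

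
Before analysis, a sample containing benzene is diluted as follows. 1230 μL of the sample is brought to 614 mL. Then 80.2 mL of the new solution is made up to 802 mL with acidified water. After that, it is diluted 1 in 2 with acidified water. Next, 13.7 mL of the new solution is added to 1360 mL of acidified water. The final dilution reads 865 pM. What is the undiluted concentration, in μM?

866 μM

Overall dilution factor = 499.2 × 10 × 2 × 100.3 = 1.00 × 10⁶.
Original = 865 pM × 1.00 × 10⁶ = 8.66 × 10⁸ pM = 866 μM.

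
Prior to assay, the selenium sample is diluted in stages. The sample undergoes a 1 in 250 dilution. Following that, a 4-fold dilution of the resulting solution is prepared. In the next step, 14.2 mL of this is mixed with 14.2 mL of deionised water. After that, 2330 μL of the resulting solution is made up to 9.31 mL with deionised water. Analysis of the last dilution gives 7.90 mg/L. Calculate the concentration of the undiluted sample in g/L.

63.1 g/L

Overall dilution factor = 250 × 4 × 2 × 3.996 = 7991.
Original = 7.90 mg/L × 7991 = 6.31 × 10⁴ mg/L = 63.1 g/L.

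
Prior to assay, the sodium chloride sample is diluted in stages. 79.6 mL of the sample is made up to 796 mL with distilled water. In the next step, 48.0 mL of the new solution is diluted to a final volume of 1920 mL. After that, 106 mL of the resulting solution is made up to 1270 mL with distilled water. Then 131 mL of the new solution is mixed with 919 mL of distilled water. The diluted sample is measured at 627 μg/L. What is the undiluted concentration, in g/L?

Overall dilution factor = 10 × 40 × 11.98 × 8.015 = 3.84 × 10⁴.
Original = 627 μg/L × 3.84 × 10⁴ = 2.41 × 10⁷ μg/L = 24.1 g/L.

24.1 g/L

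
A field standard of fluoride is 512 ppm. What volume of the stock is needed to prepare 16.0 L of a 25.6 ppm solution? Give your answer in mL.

V₁ = C₂V₂/C₁ = 25.6 × 16.0 / 512 = 0.800 L = 800 mL.

800 mL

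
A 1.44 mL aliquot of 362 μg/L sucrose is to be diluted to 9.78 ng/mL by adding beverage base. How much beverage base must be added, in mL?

9.78 ng/mL = 9.78 μg/L.
V₂ = C₁V₁/C₂ = 362 × 1.44 / 9.78 = 53.3 mL.
Diluent to add = V₂ − V₁ = 53.3 − 1.44 = 51.9 mL.

51.9 mL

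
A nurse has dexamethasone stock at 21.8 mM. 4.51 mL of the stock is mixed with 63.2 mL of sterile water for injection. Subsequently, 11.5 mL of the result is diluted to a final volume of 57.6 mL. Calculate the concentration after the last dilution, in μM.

Overall dilution factor = 15.01 × 5.009 = 75.2.
21.8 mM / 75.2 = 0.290 mM = 290 μM.

290 μM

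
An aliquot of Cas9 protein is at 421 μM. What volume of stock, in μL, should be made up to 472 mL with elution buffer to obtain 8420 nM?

9440 μL

8420 nM = 8.42 μM.
V₁ = C₂V₂/C₁ = 8.42 × 472 / 421 = 9.44 mL = 9440 μL.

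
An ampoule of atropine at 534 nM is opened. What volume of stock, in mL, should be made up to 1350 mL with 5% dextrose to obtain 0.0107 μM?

27.1 mL

0.0107 μM = 10.7 nM.
V₁ = C₂V₂/C₁ = 10.7 × 1350 / 534 = 27.1 mL.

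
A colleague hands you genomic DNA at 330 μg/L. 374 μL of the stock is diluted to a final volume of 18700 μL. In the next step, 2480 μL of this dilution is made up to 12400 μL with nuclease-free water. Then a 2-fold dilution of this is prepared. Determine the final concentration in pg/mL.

Overall dilution factor = 50 × 5 × 2 = 500.
330 μg/L / 500 = 0.660 μg/L = 660 pg/mL.

660 pg/mL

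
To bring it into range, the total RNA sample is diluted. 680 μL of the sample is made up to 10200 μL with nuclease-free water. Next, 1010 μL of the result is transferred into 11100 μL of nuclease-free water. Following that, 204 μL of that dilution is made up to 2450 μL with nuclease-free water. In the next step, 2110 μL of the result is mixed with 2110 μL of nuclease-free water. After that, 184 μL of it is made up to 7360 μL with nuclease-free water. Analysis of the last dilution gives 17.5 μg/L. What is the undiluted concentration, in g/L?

3.02 g/L

Overall dilution factor = 15 × 11.99 × 12.01 × 2 × 40 = 1.73 × 10⁵.
Original = 17.5 μg/L × 1.73 × 10⁵ = 3.02 × 10⁶ μg/L = 3.02 g/L.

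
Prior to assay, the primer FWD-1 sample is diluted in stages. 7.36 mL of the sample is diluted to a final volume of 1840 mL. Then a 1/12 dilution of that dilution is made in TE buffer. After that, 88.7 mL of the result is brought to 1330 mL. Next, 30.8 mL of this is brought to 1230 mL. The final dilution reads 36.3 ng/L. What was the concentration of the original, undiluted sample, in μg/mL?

65.2 μg/mL

Overall dilution factor = 250 × 12 × 14.99 × 39.94 = 1.80 × 10⁶.
Original = 36.3 ng/L × 1.80 × 10⁶ = 6.52 × 10⁷ ng/L = 65.2 μg/mL.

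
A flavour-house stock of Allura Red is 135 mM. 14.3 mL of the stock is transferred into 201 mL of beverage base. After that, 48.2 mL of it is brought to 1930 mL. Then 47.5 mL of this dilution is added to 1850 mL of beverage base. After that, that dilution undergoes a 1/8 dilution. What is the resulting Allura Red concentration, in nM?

701 nM

Overall dilution factor = 15.06 × 40.04 × 39.95 × 8 = 1.93 × 10⁵.
135 mM / 1.93 × 10⁵ = 7.01 × 10⁻⁴ mM = 701 nM.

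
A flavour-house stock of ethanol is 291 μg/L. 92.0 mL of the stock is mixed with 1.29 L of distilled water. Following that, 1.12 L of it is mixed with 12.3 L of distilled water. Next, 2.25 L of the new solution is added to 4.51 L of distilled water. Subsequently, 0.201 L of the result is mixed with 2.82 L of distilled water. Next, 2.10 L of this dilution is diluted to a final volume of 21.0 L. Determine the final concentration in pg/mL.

3.58 pg/mL

Overall dilution factor = 15.02 × 11.98 × 3.004 × 15.03 × 10 = 8.13 × 10⁴.
291 μg/L / 8.13 × 10⁴ = 3.58 × 10⁻³ μg/L = 3.58 pg/mL.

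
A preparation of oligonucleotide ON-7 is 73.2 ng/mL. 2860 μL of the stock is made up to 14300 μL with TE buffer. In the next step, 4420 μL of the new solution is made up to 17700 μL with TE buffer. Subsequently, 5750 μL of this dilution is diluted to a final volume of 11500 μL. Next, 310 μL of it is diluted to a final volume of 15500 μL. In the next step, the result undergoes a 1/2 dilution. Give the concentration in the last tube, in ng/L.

18.3 ng/L

Overall dilution factor = 5 × 4.005 × 2 × 50 × 2 = 4005.
73.2 ng/mL / 4005 = 0.0183 ng/mL = 18.3 ng/L.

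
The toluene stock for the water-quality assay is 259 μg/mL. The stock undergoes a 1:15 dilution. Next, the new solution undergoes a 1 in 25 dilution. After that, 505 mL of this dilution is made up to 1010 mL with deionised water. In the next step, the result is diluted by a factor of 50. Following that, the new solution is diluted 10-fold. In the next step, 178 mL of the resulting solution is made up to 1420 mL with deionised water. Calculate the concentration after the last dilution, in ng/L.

86.6 ng/L

Overall dilution factor = 15 × 25 × 2 × 50 × 10 × 7.978 = 2.99 × 10⁶.
259 μg/mL / 2.99 × 10⁶ = 8.66 × 10⁻⁵ μg/mL = 86.6 ng/L.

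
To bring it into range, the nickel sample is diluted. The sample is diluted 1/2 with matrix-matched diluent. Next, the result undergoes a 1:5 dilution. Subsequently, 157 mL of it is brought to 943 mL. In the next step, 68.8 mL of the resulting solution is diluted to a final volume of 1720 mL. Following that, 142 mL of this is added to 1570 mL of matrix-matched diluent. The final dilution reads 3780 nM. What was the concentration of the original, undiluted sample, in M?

Overall dilution factor = 2 × 5 × 6.006 × 25 × 12.06 = 1.81 × 10⁴.
Original = 3780 nM × 1.81 × 10⁴ = 6.84 × 10⁷ nM = 0.0684 M.

0.0684 M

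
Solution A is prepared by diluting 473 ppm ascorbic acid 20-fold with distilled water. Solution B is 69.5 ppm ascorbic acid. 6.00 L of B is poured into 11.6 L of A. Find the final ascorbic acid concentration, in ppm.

C_A = 473 ppm / 20 = 23.6 ppm.
C_mix = (C_A·V_A + C_B·V_B)/(V_A + V_B) = (23.6×11.6 + 69.5×6.00) / 17.60 = 39.3 ppm.

39.3 ppm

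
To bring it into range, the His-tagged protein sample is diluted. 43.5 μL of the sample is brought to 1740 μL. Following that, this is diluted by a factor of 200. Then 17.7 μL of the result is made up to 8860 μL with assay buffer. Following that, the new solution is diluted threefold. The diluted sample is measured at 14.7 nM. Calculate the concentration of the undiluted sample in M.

0.177 M

Overall dilution factor = 40 × 200 × 500.6 × 3 = 1.20 × 10⁷.
Original = 14.7 nM × 1.20 × 10⁷ = 1.77 × 10⁸ nM = 0.177 M.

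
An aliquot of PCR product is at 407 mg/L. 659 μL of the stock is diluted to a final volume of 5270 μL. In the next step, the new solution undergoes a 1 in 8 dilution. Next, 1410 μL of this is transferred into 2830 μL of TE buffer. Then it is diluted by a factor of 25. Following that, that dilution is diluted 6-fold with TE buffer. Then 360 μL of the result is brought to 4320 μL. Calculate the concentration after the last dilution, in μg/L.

Overall dilution factor = 7.997 × 8 × 3.007 × 25 × 6 × 12 = 3.46 × 10⁵.
407 mg/L / 3.46 × 10⁵ = 1.18 × 10⁻³ mg/L = 1.18 μg/L.

1.18 μg/L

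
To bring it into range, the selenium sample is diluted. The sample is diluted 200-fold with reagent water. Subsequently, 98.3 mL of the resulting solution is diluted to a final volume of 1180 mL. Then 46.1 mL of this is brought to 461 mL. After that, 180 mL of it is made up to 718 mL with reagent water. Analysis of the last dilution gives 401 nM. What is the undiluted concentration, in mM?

Overall dilution factor = 200 × 12.00 × 10 × 3.989 = 9.58 × 10⁴.
Original = 401 nM × 9.58 × 10⁴ = 3.84 × 10⁷ nM = 38.4 mM.

38.4 mM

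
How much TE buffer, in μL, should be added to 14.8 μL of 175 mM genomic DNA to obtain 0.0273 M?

0.0273 M = 27.3 mM.
V₂ = C₁V₁/C₂ = 175 × 14.8 / 27.3 = 94.9 μL.
Diluent to add = V₂ − V₁ = 94.9 − 14.8 = 80.1 μL.

80.1 μL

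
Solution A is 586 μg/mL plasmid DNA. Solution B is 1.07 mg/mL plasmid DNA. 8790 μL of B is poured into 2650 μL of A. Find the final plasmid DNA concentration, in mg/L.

C_B = 1.07 mg/mL = 1070 μg/mL.
C_mix = (C_A·V_A + C_B·V_B)/(V_A + V_B) = (586×2650 + 1070×8790) / 11440 = 958 μg/mL = 958 mg/L.

958 mg/L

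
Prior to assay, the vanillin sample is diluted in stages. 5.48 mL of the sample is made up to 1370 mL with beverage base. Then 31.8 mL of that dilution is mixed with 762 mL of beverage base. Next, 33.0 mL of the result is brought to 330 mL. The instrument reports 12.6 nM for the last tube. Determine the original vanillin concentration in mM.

0.786 mM

Overall dilution factor = 250 × 24.96 × 10 = 6.24 × 10⁴.
Original = 12.6 nM × 6.24 × 10⁴ = 7.86 × 10⁵ nM = 0.786 mM.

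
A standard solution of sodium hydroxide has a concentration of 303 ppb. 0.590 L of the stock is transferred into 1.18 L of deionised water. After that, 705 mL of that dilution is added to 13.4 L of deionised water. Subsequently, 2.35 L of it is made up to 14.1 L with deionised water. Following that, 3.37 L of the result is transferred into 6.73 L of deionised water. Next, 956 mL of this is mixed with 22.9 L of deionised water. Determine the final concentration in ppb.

Overall dilution factor = 3 × 20.01 × 6 × 2.997 × 24.95 = 2.69 × 10⁴.
303 ppb / 2.69 × 10⁴ = 0.0113 ppb.

0.0113 ppb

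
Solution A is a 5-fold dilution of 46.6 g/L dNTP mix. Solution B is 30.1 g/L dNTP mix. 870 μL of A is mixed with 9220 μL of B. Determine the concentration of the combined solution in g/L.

28.3 g/L

C_A = 46.6 g/L / 5 = 9.32 g/L.
C_mix = (C_A·V_A + C_B·V_B)/(V_A + V_B) = (9.32×870 + 30.1×9220) / 10090 = 28.3 g/L.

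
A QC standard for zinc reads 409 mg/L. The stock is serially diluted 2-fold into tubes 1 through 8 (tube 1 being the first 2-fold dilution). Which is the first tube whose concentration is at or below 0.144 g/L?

tube 2

Tube n has concentration 409 mg/L / 2ⁿ.
Need 2ⁿ ≥ 409 mg/L / 0.144 g/L = 2.84, so n ≥ 1.51.
First such tube: n = 2.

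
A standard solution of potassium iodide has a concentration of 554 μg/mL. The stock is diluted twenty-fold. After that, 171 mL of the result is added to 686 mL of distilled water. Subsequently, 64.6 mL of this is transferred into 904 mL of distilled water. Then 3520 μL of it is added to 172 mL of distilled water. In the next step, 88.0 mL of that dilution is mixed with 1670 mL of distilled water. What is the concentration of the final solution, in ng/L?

Overall dilution factor = 20 × 5.012 × 14.99 × 49.86 × 19.98 = 1.50 × 10⁶.
554 μg/mL / 1.50 × 10⁶ = 3.70 × 10⁻⁴ μg/mL = 370 ng/L.

370 ng/L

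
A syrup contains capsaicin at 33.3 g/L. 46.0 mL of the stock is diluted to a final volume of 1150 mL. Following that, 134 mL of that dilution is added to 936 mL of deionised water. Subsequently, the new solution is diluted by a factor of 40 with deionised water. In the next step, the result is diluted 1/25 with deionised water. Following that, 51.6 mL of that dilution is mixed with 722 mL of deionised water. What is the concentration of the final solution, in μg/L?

Overall dilution factor = 25 × 7.985 × 40 × 25 × 14.99 = 2.99 × 10⁶.
33.3 g/L / 2.99 × 10⁶ = 1.11 × 10⁻⁵ g/L = 11.1 μg/L.

11.1 μg/L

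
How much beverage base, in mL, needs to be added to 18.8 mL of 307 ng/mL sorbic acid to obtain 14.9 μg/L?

14.9 μg/L = 14.9 ng/mL.
V₂ = C₁V₁/C₂ = 307 × 18.8 / 14.9 = 387 mL.
Diluent to add = V₂ − V₁ = 387 − 18.8 = 369 mL.

369 mL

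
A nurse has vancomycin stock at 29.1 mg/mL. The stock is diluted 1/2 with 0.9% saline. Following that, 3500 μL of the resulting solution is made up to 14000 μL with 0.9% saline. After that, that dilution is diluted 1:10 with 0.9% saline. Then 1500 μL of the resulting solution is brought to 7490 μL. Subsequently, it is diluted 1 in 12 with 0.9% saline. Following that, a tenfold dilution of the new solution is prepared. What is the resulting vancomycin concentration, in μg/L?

Overall dilution factor = 2 × 4 × 10 × 4.993 × 12 × 10 = 4.79 × 10⁴.
29.1 mg/mL / 4.79 × 10⁴ = 6.07 × 10⁻⁴ mg/mL = 607 μg/L.

607 μg/L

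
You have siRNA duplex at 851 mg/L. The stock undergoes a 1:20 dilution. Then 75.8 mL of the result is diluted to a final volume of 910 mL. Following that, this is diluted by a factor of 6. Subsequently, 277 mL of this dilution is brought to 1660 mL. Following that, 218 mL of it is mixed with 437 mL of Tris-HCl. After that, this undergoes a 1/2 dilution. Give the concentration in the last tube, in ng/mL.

Overall dilution factor = 20 × 12.01 × 6 × 5.993 × 3.005 × 2 = 5.19 × 10⁴.
851 mg/L / 5.19 × 10⁴ = 0.0164 mg/L = 16.4 ng/mL.

16.4 ng/mL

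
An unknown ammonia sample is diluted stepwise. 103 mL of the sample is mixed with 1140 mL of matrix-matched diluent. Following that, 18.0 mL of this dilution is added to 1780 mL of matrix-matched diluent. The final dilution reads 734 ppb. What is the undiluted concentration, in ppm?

Overall dilution factor = 12.07 × 99.89 = 1205.
Original = 734 ppb × 1205 = 8.85 × 10⁵ ppb = 885 ppm.

885 ppm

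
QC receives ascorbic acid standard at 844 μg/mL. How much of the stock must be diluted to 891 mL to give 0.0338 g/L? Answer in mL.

35.7 mL

0.0338 g/L = 33.8 μg/mL.
V₁ = C₂V₂/C₁ = 33.8 × 891 / 844 = 35.7 mL.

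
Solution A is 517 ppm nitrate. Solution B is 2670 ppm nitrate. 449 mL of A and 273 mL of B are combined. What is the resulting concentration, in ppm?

C_mix = (C_A·V_A + C_B·V_B)/(V_A + V_B) = (517×449 + 2670×273) / 722.0 = 1331 ppm.

1330 ppm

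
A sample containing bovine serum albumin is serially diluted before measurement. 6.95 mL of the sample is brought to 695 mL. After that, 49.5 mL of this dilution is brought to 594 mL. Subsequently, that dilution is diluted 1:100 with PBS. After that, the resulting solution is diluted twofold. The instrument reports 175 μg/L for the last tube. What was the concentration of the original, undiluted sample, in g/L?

42.0 g/L

Overall dilution factor = 100 × 12 × 100 × 2 = 2.40 × 10⁵.
Original = 175 μg/L × 2.40 × 10⁵ = 4.20 × 10⁷ μg/L = 42.0 g/L.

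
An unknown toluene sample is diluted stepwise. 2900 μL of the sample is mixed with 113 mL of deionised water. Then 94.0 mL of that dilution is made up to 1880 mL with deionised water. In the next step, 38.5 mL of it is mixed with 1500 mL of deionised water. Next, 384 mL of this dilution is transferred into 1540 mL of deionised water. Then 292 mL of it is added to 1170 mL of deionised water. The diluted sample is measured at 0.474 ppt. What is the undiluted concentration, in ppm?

Overall dilution factor = 39.97 × 20 × 39.96 × 5.010 × 5.007 = 8.01 × 10⁵.
Original = 0.474 ppt × 8.01 × 10⁵ = 3.80 × 10⁵ ppt = 0.380 ppm.

0.380 ppm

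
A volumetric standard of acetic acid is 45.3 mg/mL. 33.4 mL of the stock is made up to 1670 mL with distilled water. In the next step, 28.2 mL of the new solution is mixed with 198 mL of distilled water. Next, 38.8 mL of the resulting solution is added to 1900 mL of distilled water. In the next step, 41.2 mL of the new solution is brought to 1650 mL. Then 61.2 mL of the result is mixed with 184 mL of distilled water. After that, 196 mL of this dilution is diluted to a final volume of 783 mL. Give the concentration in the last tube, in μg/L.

Overall dilution factor = 50 × 8.021 × 49.97 × 40.05 × 4.007 × 3.995 = 1.28 × 10⁷.
45.3 mg/mL / 1.28 × 10⁷ = 3.53 × 10⁻⁶ mg/mL = 3.53 μg/L.

3.53 μg/L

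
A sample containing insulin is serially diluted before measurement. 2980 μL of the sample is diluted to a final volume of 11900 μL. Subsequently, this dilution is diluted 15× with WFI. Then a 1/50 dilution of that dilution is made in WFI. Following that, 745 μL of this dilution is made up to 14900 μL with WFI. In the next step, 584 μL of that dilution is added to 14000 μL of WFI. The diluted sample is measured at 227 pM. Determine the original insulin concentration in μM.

340 μM

Overall dilution factor = 3.993 × 15 × 50 × 20 × 24.97 = 1.50 × 10⁶.
Original = 227 pM × 1.50 × 10⁶ = 3.40 × 10⁸ pM = 340 μM.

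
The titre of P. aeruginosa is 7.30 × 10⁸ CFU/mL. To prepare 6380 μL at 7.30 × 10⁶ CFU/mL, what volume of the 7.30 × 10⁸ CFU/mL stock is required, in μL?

V₁ = C₂V₂/C₁ = 7.30 × 10⁶ × 6380 / 7.30 × 10⁸ = 63.8 μL.

63.8 μL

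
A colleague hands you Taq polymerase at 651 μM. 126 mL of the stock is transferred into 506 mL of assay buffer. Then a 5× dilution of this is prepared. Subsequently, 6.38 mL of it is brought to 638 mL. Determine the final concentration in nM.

260 nM

Overall dilution factor = 5.016 × 5 × 100 = 2508.
651 μM / 2508 = 0.260 μM = 260 nM.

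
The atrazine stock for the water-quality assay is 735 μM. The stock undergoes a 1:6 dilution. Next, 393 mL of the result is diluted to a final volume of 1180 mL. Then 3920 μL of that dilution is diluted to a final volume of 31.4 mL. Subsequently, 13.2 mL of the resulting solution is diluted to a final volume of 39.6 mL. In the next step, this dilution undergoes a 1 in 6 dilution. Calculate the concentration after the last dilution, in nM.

Overall dilution factor = 6 × 3.003 × 8.010 × 3 × 6 = 2598.
735 μM / 2598 = 0.283 μM = 283 nM.

283 nM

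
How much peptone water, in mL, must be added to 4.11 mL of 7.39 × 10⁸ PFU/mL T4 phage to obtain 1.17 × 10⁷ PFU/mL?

V₂ = C₁V₁/C₂ = 7.39 × 10⁸ × 4.11 / 1.17 × 10⁷ = 260 mL.
Diluent to add = V₂ − V₁ = 260 − 4.11 = 255 mL.

255 mL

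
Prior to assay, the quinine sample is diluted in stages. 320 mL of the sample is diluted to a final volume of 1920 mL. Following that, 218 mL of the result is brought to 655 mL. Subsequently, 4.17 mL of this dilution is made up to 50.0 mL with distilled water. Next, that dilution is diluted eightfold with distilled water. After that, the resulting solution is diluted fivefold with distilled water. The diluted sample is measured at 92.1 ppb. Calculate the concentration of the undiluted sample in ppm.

796 ppm

Overall dilution factor = 6 × 3.005 × 11.99 × 8 × 5 = 8646.
Original = 92.1 ppb × 8646 = 7.96 × 10⁵ ppb = 796 ppm.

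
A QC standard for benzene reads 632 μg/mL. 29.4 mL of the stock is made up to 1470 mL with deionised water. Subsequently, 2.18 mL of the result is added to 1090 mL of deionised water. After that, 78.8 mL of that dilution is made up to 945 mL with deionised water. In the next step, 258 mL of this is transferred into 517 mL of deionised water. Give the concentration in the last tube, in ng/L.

700 ng/L

Overall dilution factor = 50 × 501 × 11.99 × 3.004 = 9.02 × 10⁵.
632 μg/mL / 9.02 × 10⁵ = 7.00 × 10⁻⁴ μg/mL = 700 ng/L.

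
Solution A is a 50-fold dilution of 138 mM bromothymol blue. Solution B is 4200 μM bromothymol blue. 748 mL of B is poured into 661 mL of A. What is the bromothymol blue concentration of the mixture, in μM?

C_A = 138 mM / 50 = 2.76 mM.
C_B = 4200 μM = 4.20 mM.
C_mix = (C_A·V_A + C_B·V_B)/(V_A + V_B) = (2.76×661 + 4.20×748) / 1409 = 3.52 mM = 3520 μM.

3520 μM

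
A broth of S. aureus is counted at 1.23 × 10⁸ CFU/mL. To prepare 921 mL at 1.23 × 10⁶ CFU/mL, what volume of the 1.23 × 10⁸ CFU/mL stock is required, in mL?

V₁ = C₂V₂/C₁ = 1.23 × 10⁶ × 921 / 1.23 × 10⁸ = 9.21 mL.

9.21 mL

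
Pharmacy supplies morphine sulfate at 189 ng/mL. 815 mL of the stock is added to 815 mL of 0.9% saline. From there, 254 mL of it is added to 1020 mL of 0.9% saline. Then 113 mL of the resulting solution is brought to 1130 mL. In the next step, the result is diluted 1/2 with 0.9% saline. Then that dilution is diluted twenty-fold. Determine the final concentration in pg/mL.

Overall dilution factor = 2 × 5.016 × 10 × 2 × 20 = 4013.
189 ng/mL / 4013 = 0.0471 ng/mL = 47.1 pg/mL.

47.1 pg/mL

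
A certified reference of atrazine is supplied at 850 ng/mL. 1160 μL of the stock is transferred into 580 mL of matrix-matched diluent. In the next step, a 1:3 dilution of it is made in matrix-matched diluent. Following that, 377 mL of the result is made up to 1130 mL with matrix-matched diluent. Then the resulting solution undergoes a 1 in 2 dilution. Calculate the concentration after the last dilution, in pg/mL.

94.3 pg/mL

Overall dilution factor = 501 × 3 × 2.997 × 2 = 9010.
850 ng/mL / 9010 = 0.0943 ng/mL = 94.3 pg/mL.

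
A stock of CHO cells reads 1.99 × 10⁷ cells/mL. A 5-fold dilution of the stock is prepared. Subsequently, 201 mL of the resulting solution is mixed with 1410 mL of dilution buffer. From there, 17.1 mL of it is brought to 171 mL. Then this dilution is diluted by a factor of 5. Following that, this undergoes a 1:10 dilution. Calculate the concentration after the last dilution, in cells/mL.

993 cells/mL

Overall dilution factor = 5 × 8.015 × 10 × 5 × 10 = 2.00 × 10⁴.
1.99 × 10⁷ cells/mL / 2.00 × 10⁴ = 993 cells/mL.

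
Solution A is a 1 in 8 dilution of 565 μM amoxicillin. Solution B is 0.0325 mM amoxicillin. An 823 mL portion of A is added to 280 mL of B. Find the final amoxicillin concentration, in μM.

60.9 μM

C_A = 565 μM / 8 = 70.6 μM.
C_B = 0.0325 mM = 32.5 μM.
C_mix = (C_A·V_A + C_B·V_B)/(V_A + V_B) = (70.6×823 + 32.5×280) / 1103 = 60.9 μM.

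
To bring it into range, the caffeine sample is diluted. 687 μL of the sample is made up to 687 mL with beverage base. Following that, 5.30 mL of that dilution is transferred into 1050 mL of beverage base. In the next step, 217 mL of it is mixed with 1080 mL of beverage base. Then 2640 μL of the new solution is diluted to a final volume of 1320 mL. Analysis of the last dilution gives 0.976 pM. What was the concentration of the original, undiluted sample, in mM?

Overall dilution factor = 1000 × 199.1 × 5.977 × 500 = 5.95 × 10⁸.
Original = 0.976 pM × 5.95 × 10⁸ = 5.81 × 10⁸ pM = 0.581 mM.

0.581 mM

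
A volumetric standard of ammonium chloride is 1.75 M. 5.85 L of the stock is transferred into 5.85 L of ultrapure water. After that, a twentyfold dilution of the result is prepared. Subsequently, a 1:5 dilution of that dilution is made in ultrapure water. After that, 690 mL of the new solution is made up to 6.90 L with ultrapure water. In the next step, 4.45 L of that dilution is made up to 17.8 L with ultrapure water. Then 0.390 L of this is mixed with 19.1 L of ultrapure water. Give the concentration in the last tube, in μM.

Overall dilution factor = 2 × 20 × 5 × 10 × 4 × 49.97 = 4.00 × 10⁵.
1.75 M / 4.00 × 10⁵ = 4.38 × 10⁻⁶ M = 4.38 μM.

4.38 μM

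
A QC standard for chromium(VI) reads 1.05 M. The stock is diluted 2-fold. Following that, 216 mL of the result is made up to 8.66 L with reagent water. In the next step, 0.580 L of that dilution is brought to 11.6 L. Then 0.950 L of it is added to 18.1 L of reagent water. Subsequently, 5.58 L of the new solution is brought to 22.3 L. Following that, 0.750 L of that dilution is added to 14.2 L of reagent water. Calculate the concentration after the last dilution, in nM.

Overall dilution factor = 2 × 40.09 × 20 × 20.05 × 3.996 × 19.93 = 2.56 × 10⁶.
1.05 M / 2.56 × 10⁶ = 4.10 × 10⁻⁷ M = 410 nM.

410 nM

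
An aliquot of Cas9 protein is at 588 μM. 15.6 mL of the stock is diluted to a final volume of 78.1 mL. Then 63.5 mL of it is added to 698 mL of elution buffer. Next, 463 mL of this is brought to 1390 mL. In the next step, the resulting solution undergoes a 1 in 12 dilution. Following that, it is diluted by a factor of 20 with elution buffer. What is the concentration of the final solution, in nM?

Overall dilution factor = 5.006 × 11.99 × 3.002 × 12 × 20 = 4.33 × 10⁴.
588 μM / 4.33 × 10⁴ = 0.0136 μM = 13.6 nM.

13.6 nM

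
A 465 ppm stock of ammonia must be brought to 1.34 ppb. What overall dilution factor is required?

Factor = C₀/C_target = 465 ppm / 1.34 ppb = 3.47 × 10⁵.

3.47 × 10⁵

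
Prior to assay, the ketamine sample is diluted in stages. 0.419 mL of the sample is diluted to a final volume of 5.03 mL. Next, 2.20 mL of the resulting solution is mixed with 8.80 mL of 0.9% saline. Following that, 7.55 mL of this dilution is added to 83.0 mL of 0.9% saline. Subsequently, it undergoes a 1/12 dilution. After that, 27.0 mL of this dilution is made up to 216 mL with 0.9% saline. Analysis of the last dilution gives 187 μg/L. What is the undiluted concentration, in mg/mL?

12.9 mg/mL

Overall dilution factor = 12.00 × 5 × 11.99 × 12 × 8 = 6.91 × 10⁴.
Original = 187 μg/L × 6.91 × 10⁴ = 1.29 × 10⁷ μg/L = 12.9 mg/mL.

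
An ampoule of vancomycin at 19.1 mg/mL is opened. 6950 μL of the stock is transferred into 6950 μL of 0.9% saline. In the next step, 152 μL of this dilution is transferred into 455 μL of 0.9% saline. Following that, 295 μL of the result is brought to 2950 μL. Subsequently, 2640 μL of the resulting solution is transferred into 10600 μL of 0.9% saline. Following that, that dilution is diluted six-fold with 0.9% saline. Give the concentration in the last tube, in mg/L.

Overall dilution factor = 2 × 3.993 × 10 × 5.015 × 6 = 2403.
19.1 mg/mL / 2403 = 7.95 × 10⁻³ mg/mL = 7.95 mg/L.

7.95 mg/L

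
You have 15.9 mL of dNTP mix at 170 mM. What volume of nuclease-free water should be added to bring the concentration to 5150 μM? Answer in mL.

5150 μM = 5.15 mM.
V₂ = C₁V₁/C₂ = 170 × 15.9 / 5.15 = 525 mL.
Diluent to add = V₂ − V₁ = 525 − 15.9 = 509 mL.

509 mL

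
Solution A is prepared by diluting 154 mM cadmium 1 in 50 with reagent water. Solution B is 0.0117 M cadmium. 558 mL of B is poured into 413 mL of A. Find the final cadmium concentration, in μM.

C_A = 154 mM / 50 = 3.08 mM.
C_B = 0.0117 M = 11.7 mM.
C_mix = (C_A·V_A + C_B·V_B)/(V_A + V_B) = (3.08×413 + 11.7×558) / 971.0 = 8.03 mM = 8030 μM.

8030 μM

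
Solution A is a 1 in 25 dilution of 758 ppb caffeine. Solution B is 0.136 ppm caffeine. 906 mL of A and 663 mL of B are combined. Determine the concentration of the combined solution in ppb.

75.0 ppb

C_A = 758 ppb / 25 = 30.3 ppb.
C_B = 0.136 ppm = 136 ppb.
C_mix = (C_A·V_A + C_B·V_B)/(V_A + V_B) = (30.3×906 + 136×663) / 1569 = 75.0 ppb.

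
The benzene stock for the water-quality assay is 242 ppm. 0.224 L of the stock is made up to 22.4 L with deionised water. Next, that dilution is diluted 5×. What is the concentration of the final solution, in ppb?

Overall dilution factor = 100 × 5 = 500.
242 ppm / 500 = 0.484 ppm = 484 ppb.

484 ppb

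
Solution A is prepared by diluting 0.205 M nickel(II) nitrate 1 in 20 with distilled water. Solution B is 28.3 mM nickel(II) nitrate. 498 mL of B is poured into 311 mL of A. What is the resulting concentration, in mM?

C_A = 0.205 M / 20 = 0.0102 M.
C_B = 28.3 mM = 0.0283 M.
C_mix = (C_A·V_A + C_B·V_B)/(V_A + V_B) = (0.0102×311 + 0.0283×498) / 809.0 = 0.0214 M = 21.4 mM.

21.4 mM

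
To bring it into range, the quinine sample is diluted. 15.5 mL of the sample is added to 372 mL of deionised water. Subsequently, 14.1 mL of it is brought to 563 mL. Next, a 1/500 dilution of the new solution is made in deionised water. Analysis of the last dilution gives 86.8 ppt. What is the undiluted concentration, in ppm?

Overall dilution factor = 25 × 39.93 × 500 = 4.99 × 10⁵.
Original = 86.8 ppt × 4.99 × 10⁵ = 4.33 × 10⁷ ppt = 43.3 ppm.

43.3 ppm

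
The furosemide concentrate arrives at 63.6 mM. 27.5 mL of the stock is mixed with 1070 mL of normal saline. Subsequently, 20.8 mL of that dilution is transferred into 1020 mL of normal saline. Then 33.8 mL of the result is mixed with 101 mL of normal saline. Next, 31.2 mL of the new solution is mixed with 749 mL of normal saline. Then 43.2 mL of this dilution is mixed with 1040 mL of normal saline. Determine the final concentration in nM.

Overall dilution factor = 39.91 × 50.04 × 3.988 × 25.01 × 25.07 = 4.99 × 10⁶.
63.6 mM / 4.99 × 10⁶ = 1.27 × 10⁻⁵ mM = 12.7 nM.

12.7 nM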